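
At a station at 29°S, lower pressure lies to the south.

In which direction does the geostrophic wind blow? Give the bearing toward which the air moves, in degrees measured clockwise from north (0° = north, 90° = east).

The pressure-gradient force points toward the south (bearing 180°).
Geostrophic balance: in the Southern Hemisphere the Coriolis force deflects motion to the left, so the geostrophic wind blows 90° to the left of the pressure-gradient force (low pressure on the right).
Rotating 180° by 90° counterclockwise gives 090° — the wind blows toward the east.

090°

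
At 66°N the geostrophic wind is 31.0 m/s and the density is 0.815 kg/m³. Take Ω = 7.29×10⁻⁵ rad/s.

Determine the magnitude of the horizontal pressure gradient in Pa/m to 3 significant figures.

Coriolis parameter at 66°N:
f = 2Ω sin φ = 2 × 7.29×10⁻⁵ × sin 66° = 1.33×10⁻⁴ s⁻¹
Geostrophic balance rearranged: |∂P/∂n| = f ρ V_g
|∂P/∂n| = 1.33×10⁻⁴ × 0.815 × 31.0 = 3.37×10⁻³ Pa/m

3.37×10⁻³ Pa/m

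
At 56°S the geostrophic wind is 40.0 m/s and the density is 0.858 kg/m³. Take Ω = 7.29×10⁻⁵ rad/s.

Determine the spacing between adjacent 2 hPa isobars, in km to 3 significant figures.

48.2 km

Coriolis parameter at 56°S:
f = 2Ω sin φ = 2 × 7.29×10⁻⁵ × sin 56° = 1.21×10⁻⁴ s⁻¹
Geostrophic balance rearranged: |∂P/∂n| = f ρ V_g
|∂P/∂n| = 1.21×10⁻⁴ × 0.858 × 40.0 = 4.15×10⁻³ Pa/m
Isobar spacing: Δn = ΔP/|∂P/∂n| = 200 Pa / 4.15×10⁻³ Pa/m = 48212 m ≈ 48.2 km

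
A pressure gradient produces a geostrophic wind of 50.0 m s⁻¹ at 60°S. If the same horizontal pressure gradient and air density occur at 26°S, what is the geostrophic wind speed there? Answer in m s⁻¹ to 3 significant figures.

With the same pressure gradient and density, V_g ∝ 1/f ∝ 1/sin φ.
V₂ = V₁ · sin φ₁ / sin φ₂ = 50.0 × sin 60° / sin 26°
V₂ = 50.0 × 0.8660/0.4384 = 98.8 m s⁻¹

98.8 m s⁻¹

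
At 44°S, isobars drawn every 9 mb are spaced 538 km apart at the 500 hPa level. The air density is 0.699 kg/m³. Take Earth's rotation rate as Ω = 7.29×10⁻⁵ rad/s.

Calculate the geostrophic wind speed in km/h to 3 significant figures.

Coriolis parameter at 44°S:
f = 2Ω sin φ = 2 × 7.29×10⁻⁵ × sin 44° = 1.01×10⁻⁴ s⁻¹
Pressure gradient: |∂P/∂n| = 900 Pa / 538000 m = 1.67×10⁻³ Pa/m
Geostrophic balance (pressure-gradient force = Coriolis force):
V_g = (1/(fρ)) |∂P/∂n| = 1.67×10⁻³ / (1.01×10⁻⁴ × 0.699) = 23.6 m/s
Converting: 23.6 m/s × 3.6 = 85.1 km/h

85.1 km/h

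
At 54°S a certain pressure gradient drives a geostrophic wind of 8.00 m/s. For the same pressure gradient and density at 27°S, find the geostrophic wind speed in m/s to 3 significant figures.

With the same pressure gradient and density, V_g ∝ 1/f ∝ 1/sin φ.
V₂ = V₁ · sin φ₁ / sin φ₂ = 8.00 × sin 54° / sin 27°
V₂ = 8.00 × 0.8090/0.4540 = 14.3 m/s

14.3 m/s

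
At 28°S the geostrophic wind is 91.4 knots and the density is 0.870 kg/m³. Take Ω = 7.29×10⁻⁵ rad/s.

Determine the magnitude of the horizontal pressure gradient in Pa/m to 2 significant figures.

2.8×10⁻³ Pa/m

Coriolis parameter at 28°S:
f = 2Ω sin φ = 2 × 7.29×10⁻⁵ × sin 28° = 6.84×10⁻⁵ s⁻¹
Wind speed in SI: 91.4 knots = 47.0 m/s
Geostrophic balance rearranged: |∂P/∂n| = f ρ V_g
|∂P/∂n| = 6.84×10⁻⁵ × 0.870 × 47.0 = 2.80×10⁻³ Pa/m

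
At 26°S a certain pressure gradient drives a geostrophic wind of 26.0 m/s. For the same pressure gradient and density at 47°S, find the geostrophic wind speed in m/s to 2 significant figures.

With the same pressure gradient and density, V_g ∝ 1/f ∝ 1/sin φ.
V₂ = V₁ · sin φ₁ / sin φ₂ = 26.0 × sin 26° / sin 47°
V₂ = 26.0 × 0.4384/0.7314 = 16 m/s

16 m/s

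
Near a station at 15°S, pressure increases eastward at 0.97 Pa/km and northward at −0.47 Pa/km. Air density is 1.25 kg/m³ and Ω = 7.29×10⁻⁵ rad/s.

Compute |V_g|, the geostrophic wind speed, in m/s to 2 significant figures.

23 m/s

Coriolis parameter at 15°S:
f = 2Ω sin φ = 2 × 7.29×10⁻⁵ × sin 15° = 3.77×10⁻⁵ s⁻¹
In the Southern Hemisphere f is negative: f = −3.77×10⁻⁵ s⁻¹.
Component geostrophic relations (x east, y north):
u_g = −(1/(fρ)) ∂P/∂y,  v_g = (1/(fρ)) ∂P/∂x
u_g = −(−0.47×10⁻³)/(−3.77×10⁻⁵ × 1.25) = −9.96 m/s;  v_g = (0.97×10⁻³)/(−3.77×10⁻⁵ × 1.25) = −20.6 m/s
|V_g| = √(u_g² + v_g²) = 22.9 m/s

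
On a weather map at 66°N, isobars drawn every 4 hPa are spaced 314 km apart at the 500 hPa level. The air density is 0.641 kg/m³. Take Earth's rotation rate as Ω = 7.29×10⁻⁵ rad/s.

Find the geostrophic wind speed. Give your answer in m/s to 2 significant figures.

Coriolis parameter at 66°N:
f = 2Ω sin φ = 2 × 7.29×10⁻⁵ × sin 66° = 1.33×10⁻⁴ s⁻¹
Pressure gradient: |∂P/∂n| = 400 Pa / 314000 m = 1.27×10⁻³ Pa/m
Geostrophic balance (pressure-gradient force = Coriolis force):
V_g = (1/(fρ)) |∂P/∂n| = 1.27×10⁻³ / (1.33×10⁻⁴ × 0.641) = 14.9 m/s

15 m/s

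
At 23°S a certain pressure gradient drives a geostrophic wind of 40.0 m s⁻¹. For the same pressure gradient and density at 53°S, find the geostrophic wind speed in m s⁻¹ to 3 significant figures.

With the same pressure gradient and density, V_g ∝ 1/f ∝ 1/sin φ.
V₂ = V₁ · sin φ₁ / sin φ₂ = 40.0 × sin 23° / sin 53°
V₂ = 40.0 × 0.3907/0.7986 = 19.6 m s⁻¹

19.6 m s⁻¹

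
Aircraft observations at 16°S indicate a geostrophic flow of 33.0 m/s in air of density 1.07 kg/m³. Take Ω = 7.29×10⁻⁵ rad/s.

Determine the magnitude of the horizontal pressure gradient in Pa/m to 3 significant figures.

Coriolis parameter at 16°S:
f = 2Ω sin φ = 2 × 7.29×10⁻⁵ × sin 16° = 4.02×10⁻⁵ s⁻¹
Geostrophic balance rearranged: |∂P/∂n| = f ρ V_g
|∂P/∂n| = 4.02×10⁻⁵ × 1.07 × 33.0 = 1.42×10⁻³ Pa/m

1.42×10⁻³ Pa/m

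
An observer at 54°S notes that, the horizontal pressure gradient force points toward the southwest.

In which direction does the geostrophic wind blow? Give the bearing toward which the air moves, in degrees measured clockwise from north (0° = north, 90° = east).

135°

The pressure-gradient force points toward the southwest (bearing 225°).
Geostrophic balance: in the Southern Hemisphere the Coriolis force deflects motion to the left, so the geostrophic wind blows 90° to the left of the pressure-gradient force (low pressure on the right).
Rotating 225° by 90° counterclockwise gives 135° — the wind blows toward the southeast.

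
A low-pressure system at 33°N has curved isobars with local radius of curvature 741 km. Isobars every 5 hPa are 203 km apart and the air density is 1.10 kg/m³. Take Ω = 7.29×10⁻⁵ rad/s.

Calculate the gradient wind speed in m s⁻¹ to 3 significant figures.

Coriolis parameter at 33°N:
f = 2Ω sin φ = 2 × 7.29×10⁻⁵ × sin 33° = 7.94×10⁻⁵ s⁻¹
Pressure gradient: |∂P/∂n| = 500 Pa / 203000 m = 2.46×10⁻³ Pa/m
Geostrophic speed: V_g = |∂P/∂n|/(fρ) = 2.46×10⁻³/(7.94×10⁻⁵ × 1.10) = 28.2 m/s
Around a low, centrifugal force acts outward with Coriolis, so pressure-gradient force balances both:
(1/ρ)|∂P/∂n| = fV + V²/R  →  V² + fR·V − fR·V_g = 0
With fR = 7.94×10⁻⁵ × 741×10³ m = 58.8 m/s:
V = [−fR + √((fR)² + 4 fR V_g)]/2 = [−58.8 + √(58.8² + 4×58.8×28.2)]/2 = 20.8 m/s
Subgeostrophic (V < V_g = 28.2 m/s), as expected around a low.

20.8 m s⁻¹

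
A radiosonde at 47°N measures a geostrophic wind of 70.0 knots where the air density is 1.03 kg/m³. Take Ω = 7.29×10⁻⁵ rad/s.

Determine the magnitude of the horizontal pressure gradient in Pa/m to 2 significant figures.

4.0×10⁻³ Pa/m

Coriolis parameter at 47°N:
f = 2Ω sin φ = 2 × 7.29×10⁻⁵ × sin 47° = 1.07×10⁻⁴ s⁻¹
Wind speed in SI: 70.0 knots = 36.0 m/s
Geostrophic balance rearranged: |∂P/∂n| = f ρ V_g
|∂P/∂n| = 1.07×10⁻⁴ × 1.03 × 36.0 = 3.96×10⁻³ Pa/m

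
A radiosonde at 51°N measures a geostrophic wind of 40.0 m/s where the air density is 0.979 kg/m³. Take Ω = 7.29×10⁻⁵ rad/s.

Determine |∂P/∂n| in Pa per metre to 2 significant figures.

Coriolis parameter at 51°N:
f = 2Ω sin φ = 2 × 7.29×10⁻⁵ × sin 51° = 1.13×10⁻⁴ s⁻¹
Geostrophic balance rearranged: |∂P/∂n| = f ρ V_g
|∂P/∂n| = 1.13×10⁻⁴ × 0.979 × 40.0 = 4.44×10⁻³ Pa/m

4.4×10⁻³ Pa/m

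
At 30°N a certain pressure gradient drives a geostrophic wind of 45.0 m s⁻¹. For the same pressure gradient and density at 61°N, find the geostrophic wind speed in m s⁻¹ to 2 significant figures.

With the same pressure gradient and density, V_g ∝ 1/f ∝ 1/sin φ.
V₂ = V₁ · sin φ₁ / sin φ₂ = 45.0 × sin 30° / sin 61°
V₂ = 45.0 × 0.5000/0.8746 = 26 m s⁻¹

26 m s⁻¹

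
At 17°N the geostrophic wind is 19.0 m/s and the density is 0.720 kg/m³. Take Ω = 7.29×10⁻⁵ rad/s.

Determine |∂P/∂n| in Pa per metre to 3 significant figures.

Coriolis parameter at 17°N:
f = 2Ω sin φ = 2 × 7.29×10⁻⁵ × sin 17° = 4.26×10⁻⁵ s⁻¹
Geostrophic balance rearranged: |∂P/∂n| = f ρ V_g
|∂P/∂n| = 4.26×10⁻⁵ × 0.720 × 19.0 = 5.83×10⁻⁴ Pa/m

5.83×10⁻⁴ Pa/m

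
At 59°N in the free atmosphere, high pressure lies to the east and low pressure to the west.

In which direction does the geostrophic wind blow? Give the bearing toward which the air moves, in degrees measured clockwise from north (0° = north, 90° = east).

The pressure-gradient force points toward the west (bearing 270°).
Geostrophic balance: in the Northern Hemisphere the Coriolis force deflects motion to the right, so the geostrophic wind blows 90° to the right of the pressure-gradient force (low pressure on the left).
Rotating 270° by 90° clockwise gives 000° — the wind blows toward the north.

000°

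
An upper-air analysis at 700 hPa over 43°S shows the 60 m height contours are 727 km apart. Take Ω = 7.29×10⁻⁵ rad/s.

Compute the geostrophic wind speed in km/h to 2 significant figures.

Coriolis parameter at 43°S:
f = 2Ω sin φ = 2 × 7.29×10⁻⁵ × sin 43° = 9.94×10⁻⁵ s⁻¹
Height gradient: |∂Z/∂n| = 60 m / 727000 m = 8.25×10⁻⁵
On a pressure surface, geostrophic balance gives V_g = (g/f)|∂Z/∂n|:
V_g = 9.81 × 8.25×10⁻⁵ / 9.94×10⁻⁵ = 8.14 m/s
Converting: 8.14 m/s × 3.6 = 29 km/h

29 km/h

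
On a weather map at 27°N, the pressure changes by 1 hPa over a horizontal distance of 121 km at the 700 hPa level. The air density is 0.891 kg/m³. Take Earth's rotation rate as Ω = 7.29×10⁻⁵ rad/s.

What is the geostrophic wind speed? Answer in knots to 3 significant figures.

27.2 knots

Coriolis parameter at 27°N:
f = 2Ω sin φ = 2 × 7.29×10⁻⁵ × sin 27° = 6.62×10⁻⁵ s⁻¹
Pressure gradient: |∂P/∂n| = 100 Pa / 121000 m = 8.26×10⁻⁴ Pa/m
Geostrophic balance (pressure-gradient force = Coriolis force):
V_g = (1/(fρ)) |∂P/∂n| = 8.26×10⁻⁴ / (6.62×10⁻⁵ × 0.891) = 14.0 m/s
Converting: 14.0 m/s × 1.944 = 27.2 knots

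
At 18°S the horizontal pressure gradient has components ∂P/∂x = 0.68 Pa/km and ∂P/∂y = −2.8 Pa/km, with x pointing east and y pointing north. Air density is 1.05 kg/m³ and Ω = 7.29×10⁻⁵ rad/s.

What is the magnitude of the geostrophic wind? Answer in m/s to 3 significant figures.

Coriolis parameter at 18°S:
f = 2Ω sin φ = 2 × 7.29×10⁻⁵ × sin 18° = 4.51×10⁻⁵ s⁻¹
In the Southern Hemisphere f is negative: f = −4.51×10⁻⁵ s⁻¹.
Component geostrophic relations (x east, y north):
u_g = −(1/(fρ)) ∂P/∂y,  v_g = (1/(fρ)) ∂P/∂x
u_g = −(−2.8×10⁻³)/(−4.51×10⁻⁵ × 1.05) = −59.2 m/s;  v_g = (0.68×10⁻³)/(−4.51×10⁻⁵ × 1.05) = −14.4 m/s
|V_g| = √(u_g² + v_g²) = 60.9 m/s

60.9 m/s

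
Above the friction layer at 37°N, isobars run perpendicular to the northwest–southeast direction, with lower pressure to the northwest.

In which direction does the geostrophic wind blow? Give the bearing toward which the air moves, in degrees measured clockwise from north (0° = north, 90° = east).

The pressure-gradient force points toward the northwest (bearing 315°).
Geostrophic balance: in the Northern Hemisphere the Coriolis force deflects motion to the right, so the geostrophic wind blows 90° to the right of the pressure-gradient force (low pressure on the left).
Rotating 315° by 90° clockwise gives 045° — the wind blows toward the northeast.

045°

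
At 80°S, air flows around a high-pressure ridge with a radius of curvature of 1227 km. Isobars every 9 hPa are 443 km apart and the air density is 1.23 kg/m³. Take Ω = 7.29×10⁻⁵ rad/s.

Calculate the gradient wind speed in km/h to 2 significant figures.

45 km/h

Coriolis parameter at 80°S:
f = 2Ω sin φ = 2 × 7.29×10⁻⁵ × sin 80° = 1.44×10⁻⁴ s⁻¹
Pressure gradient: |∂P/∂n| = 900 Pa / 443000 m = 2.03×10⁻³ Pa/m
Geostrophic speed: V_g = |∂P/∂n|/(fρ) = 2.03×10⁻³/(1.44×10⁻⁴ × 1.23) = 11.5 m/s
Around a high, pressure-gradient force acts outward with centrifugal, so Coriolis balances both:
fV = (1/ρ)|∂P/∂n| + V²/R  →  V² − fR·V + fR·V_g = 0
With fR = 1.44×10⁻⁴ × 1227×10³ m = 176 m/s:
V = [fR − √((fR)² − 4 fR V_g)]/2 = [176 − √(176² − 4×176×11.5)]/2 = 12.4 m/s
Supergeostrophic (V > V_g = 11.5 m/s), as expected around a high.
Converting: 12.4 m/s × 3.6 = 45 km/h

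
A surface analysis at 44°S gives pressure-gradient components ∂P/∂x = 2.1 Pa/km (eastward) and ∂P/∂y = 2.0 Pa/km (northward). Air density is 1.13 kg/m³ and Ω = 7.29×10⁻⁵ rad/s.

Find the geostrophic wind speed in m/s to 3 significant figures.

Coriolis parameter at 44°S:
f = 2Ω sin φ = 2 × 7.29×10⁻⁵ × sin 44° = 1.01×10⁻⁴ s⁻¹
In the Southern Hemisphere f is negative: f = −1.01×10⁻⁴ s⁻¹.
Component geostrophic relations (x east, y north):
u_g = −(1/(fρ)) ∂P/∂y,  v_g = (1/(fρ)) ∂P/∂x
u_g = −(2.0×10⁻³)/(−1.01×10⁻⁴ × 1.13) = 17.5 m/s;  v_g = (2.1×10⁻³)/(−1.01×10⁻⁴ × 1.13) = −18.3 m/s
|V_g| = √(u_g² + v_g²) = 25.3 m/s

25.3 m/s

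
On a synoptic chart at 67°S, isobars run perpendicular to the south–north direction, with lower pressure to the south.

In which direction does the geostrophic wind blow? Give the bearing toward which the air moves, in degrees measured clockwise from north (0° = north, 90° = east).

090°

The pressure-gradient force points toward the south (bearing 180°).
Geostrophic balance: in the Southern Hemisphere the Coriolis force deflects motion to the left, so the geostrophic wind blows 90° to the left of the pressure-gradient force (low pressure on the right).
Rotating 180° by 90° counterclockwise gives 090° — the wind blows toward the east.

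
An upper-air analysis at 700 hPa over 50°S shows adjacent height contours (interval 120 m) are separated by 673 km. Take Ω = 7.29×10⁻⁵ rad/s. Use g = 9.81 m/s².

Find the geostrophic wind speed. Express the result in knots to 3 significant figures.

Coriolis parameter at 50°S:
f = 2Ω sin φ = 2 × 7.29×10⁻⁵ × sin 50° = 1.12×10⁻⁴ s⁻¹
Height gradient: |∂Z/∂n| = 120 m / 673000 m = 1.78×10⁻⁴
On a pressure surface, geostrophic balance gives V_g = (g/f)|∂Z/∂n|:
V_g = 9.81 × 1.78×10⁻⁴ / 1.12×10⁻⁴ = 15.7 m/s
Converting: 15.7 m/s × 1.944 = 30.4 knots

30.4 knots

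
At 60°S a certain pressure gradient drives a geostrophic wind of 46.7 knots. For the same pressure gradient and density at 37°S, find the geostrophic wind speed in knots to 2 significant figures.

With the same pressure gradient and density, V_g ∝ 1/f ∝ 1/sin φ.
V₂ = V₁ · sin φ₁ / sin φ₂ = 46.7 × sin 60° / sin 37°
V₂ = 46.7 × 0.8660/0.6018 = 67 knots

67 knots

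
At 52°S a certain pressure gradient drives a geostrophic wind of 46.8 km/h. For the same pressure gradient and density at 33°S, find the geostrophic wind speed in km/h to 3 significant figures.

With the same pressure gradient and density, V_g ∝ 1/f ∝ 1/sin φ.
V₂ = V₁ · sin φ₁ / sin φ₂ = 46.8 × sin 52° / sin 33°
V₂ = 46.8 × 0.7880/0.5446 = 67.7 km/h

67.7 km/h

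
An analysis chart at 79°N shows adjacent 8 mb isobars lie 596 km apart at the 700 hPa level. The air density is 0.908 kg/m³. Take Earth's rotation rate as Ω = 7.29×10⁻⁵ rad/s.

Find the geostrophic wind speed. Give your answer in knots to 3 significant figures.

Coriolis parameter at 79°N:
f = 2Ω sin φ = 2 × 7.29×10⁻⁵ × sin 79° = 1.43×10⁻⁴ s⁻¹
Pressure gradient: |∂P/∂n| = 800 Pa / 596000 m = 1.34×10⁻³ Pa/m
Geostrophic balance (pressure-gradient force = Coriolis force):
V_g = (1/(fρ)) |∂P/∂n| = 1.34×10⁻³ / (1.43×10⁻⁴ × 0.908) = 10.3 m/s
Converting: 10.3 m/s × 1.944 = 20.1 knots

20.1 knots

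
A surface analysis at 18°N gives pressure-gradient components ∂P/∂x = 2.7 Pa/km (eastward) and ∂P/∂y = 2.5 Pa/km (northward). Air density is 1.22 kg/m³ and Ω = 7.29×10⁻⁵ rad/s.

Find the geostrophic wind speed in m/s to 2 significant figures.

67 m/s

Coriolis parameter at 18°N:
f = 2Ω sin φ = 2 × 7.29×10⁻⁵ × sin 18° = 4.51×10⁻⁵ s⁻¹
Component geostrophic relations (x east, y north):
u_g = −(1/(fρ)) ∂P/∂y,  v_g = (1/(fρ)) ∂P/∂x
u_g = −(2.5×10⁻³)/(4.51×10⁻⁵ × 1.22) = −45.5 m/s;  v_g = (2.7×10⁻³)/(4.51×10⁻⁵ × 1.22) = 49.1 m/s
|V_g| = √(u_g² + v_g²) = 66.9 m/s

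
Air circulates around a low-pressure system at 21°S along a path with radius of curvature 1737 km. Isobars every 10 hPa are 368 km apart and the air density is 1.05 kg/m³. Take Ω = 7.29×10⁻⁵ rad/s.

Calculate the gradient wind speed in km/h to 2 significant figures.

130 km/h

Coriolis parameter at 21°S:
f = 2Ω sin φ = 2 × 7.29×10⁻⁵ × sin 21° = 5.23×10⁻⁵ s⁻¹
Pressure gradient: |∂P/∂n| = 1000 Pa / 368000 m = 2.72×10⁻³ Pa/m
Geostrophic speed: V_g = |∂P/∂n|/(fρ) = 2.72×10⁻³/(5.23×10⁻⁵ × 1.05) = 49.5 m/s
Around a low, centrifugal force acts outward with Coriolis, so pressure-gradient force balances both:
(1/ρ)|∂P/∂n| = fV + V²/R  →  V² + fR·V − fR·V_g = 0
With fR = 5.23×10⁻⁵ × 1737×10³ m = 90.8 m/s:
V = [−fR + √((fR)² + 4 fR V_g)]/2 = [−90.8 + √(90.8² + 4×90.8×49.5)]/2 = 35.6 m/s
Subgeostrophic (V < V_g = 49.5 m/s), as expected around a low.
Converting: 35.6 m/s × 3.6 = 130 km/h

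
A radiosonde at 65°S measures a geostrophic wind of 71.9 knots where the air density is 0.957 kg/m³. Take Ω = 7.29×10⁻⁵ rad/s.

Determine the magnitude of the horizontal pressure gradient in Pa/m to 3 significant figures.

Coriolis parameter at 65°S:
f = 2Ω sin φ = 2 × 7.29×10⁻⁵ × sin 65° = 1.32×10⁻⁴ s⁻¹
Wind speed in SI: 71.9 knots = 37.0 m/s
Geostrophic balance rearranged: |∂P/∂n| = f ρ V_g
|∂P/∂n| = 1.32×10⁻⁴ × 0.957 × 37.0 = 4.68×10⁻³ Pa/m

4.68×10⁻³ Pa/m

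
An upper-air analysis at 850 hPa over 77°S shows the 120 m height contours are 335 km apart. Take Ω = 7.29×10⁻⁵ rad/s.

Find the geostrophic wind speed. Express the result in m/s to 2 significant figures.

Coriolis parameter at 77°S:
f = 2Ω sin φ = 2 × 7.29×10⁻⁵ × sin 77° = 1.42×10⁻⁴ s⁻¹
Height gradient: |∂Z/∂n| = 120 m / 335000 m = 3.58×10⁻⁴
On a pressure surface, geostrophic balance gives V_g = (g/f)|∂Z/∂n|:
V_g = 9.81 × 3.58×10⁻⁴ / 1.42×10⁻⁴ = 24.7 m/s

25 m/s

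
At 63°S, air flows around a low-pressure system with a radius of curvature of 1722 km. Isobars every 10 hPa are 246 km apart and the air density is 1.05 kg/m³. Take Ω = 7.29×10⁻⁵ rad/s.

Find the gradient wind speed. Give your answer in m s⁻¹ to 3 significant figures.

Coriolis parameter at 63°S:
f = 2Ω sin φ = 2 × 7.29×10⁻⁵ × sin 63° = 1.30×10⁻⁴ s⁻¹
Pressure gradient: |∂P/∂n| = 1000 Pa / 246000 m = 4.07×10⁻³ Pa/m
Geostrophic speed: V_g = |∂P/∂n|/(fρ) = 4.07×10⁻³/(1.30×10⁻⁴ × 1.05) = 29.8 m/s
Around a low, centrifugal force acts outward with Coriolis, so pressure-gradient force balances both:
(1/ρ)|∂P/∂n| = fV + V²/R  →  V² + fR·V − fR·V_g = 0
With fR = 1.30×10⁻⁴ × 1722×10³ m = 224 m/s:
V = [−fR + √((fR)² + 4 fR V_g)]/2 = [−224 + √(224² + 4×224×29.8)]/2 = 26.6 m/s
Subgeostrophic (V < V_g = 29.8 m/s), as expected around a low.

26.6 m s⁻¹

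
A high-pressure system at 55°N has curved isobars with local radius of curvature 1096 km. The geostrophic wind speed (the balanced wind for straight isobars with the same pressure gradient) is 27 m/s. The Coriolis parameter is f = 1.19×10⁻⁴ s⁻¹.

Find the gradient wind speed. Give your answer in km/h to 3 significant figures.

137 km/h

Around a high, pressure-gradient force acts outward with centrifugal, so Coriolis balances both:
fV = (1/ρ)|∂P/∂n| + V²/R  →  V² − fR·V + fR·V_g = 0
With fR = 1.19×10⁻⁴ × 1096×10³ m = 130 m/s:
V = [fR − √((fR)² − 4 fR V_g)]/2 = [130 − √(130² − 4×130×27)]/2 = 38.2 m/s
Supergeostrophic (V > V_g = 27 m/s), as expected around a high.
Converting: 38.2 m/s × 3.6 = 137 km/h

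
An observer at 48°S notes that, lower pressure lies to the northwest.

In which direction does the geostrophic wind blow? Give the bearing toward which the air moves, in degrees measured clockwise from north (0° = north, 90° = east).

The pressure-gradient force points toward the northwest (bearing 315°).
Geostrophic balance: in the Southern Hemisphere the Coriolis force deflects motion to the left, so the geostrophic wind blows 90° to the left of the pressure-gradient force (low pressure on the right).
Rotating 315° by 90° counterclockwise gives 225° — the wind blows toward the southwest.

225°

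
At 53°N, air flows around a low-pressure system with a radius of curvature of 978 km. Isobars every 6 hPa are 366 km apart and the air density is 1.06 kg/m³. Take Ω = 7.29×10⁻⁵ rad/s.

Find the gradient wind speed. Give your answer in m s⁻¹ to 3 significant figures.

12.0 m s⁻¹

Coriolis parameter at 53°N:
f = 2Ω sin φ = 2 × 7.29×10⁻⁵ × sin 53° = 1.16×10⁻⁴ s⁻¹
Pressure gradient: |∂P/∂n| = 600 Pa / 366000 m = 1.64×10⁻³ Pa/m
Geostrophic speed: V_g = |∂P/∂n|/(fρ) = 1.64×10⁻³/(1.16×10⁻⁴ × 1.06) = 13.3 m/s
Around a low, centrifugal force acts outward with Coriolis, so pressure-gradient force balances both:
(1/ρ)|∂P/∂n| = fV + V²/R  →  V² + fR·V − fR·V_g = 0
With fR = 1.16×10⁻⁴ × 978×10³ m = 114 m/s:
V = [−fR + √((fR)² + 4 fR V_g)]/2 = [−114 + √(114² + 4×114×13.3)]/2 = 12 m/s
Subgeostrophic (V < V_g = 13.3 m/s), as expected around a low.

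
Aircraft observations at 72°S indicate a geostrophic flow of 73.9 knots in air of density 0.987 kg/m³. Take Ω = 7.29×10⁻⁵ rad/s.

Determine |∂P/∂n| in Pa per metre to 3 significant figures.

5.20×10⁻³ Pa/m

Coriolis parameter at 72°S:
f = 2Ω sin φ = 2 × 7.29×10⁻⁵ × sin 72° = 1.39×10⁻⁴ s⁻¹
Wind speed in SI: 73.9 knots = 38.0 m/s
Geostrophic balance rearranged: |∂P/∂n| = f ρ V_g
|∂P/∂n| = 1.39×10⁻⁴ × 0.987 × 38.0 = 5.20×10⁻³ Pa/m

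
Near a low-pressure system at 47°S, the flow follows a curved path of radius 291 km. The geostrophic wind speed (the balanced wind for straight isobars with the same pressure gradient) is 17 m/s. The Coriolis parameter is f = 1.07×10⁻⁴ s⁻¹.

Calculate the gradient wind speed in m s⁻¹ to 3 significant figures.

12.2 m s⁻¹

Around a low, centrifugal force acts outward with Coriolis, so pressure-gradient force balances both:
(1/ρ)|∂P/∂n| = fV + V²/R  →  V² + fR·V − fR·V_g = 0
With fR = 1.07×10⁻⁴ × 291×10³ m = 31.1 m/s:
V = [−fR + √((fR)² + 4 fR V_g)]/2 = [−31.1 + √(31.1² + 4×31.1×17)]/2 = 12.2 m/s
Subgeostrophic (V < V_g = 17 m/s), as expected around a low.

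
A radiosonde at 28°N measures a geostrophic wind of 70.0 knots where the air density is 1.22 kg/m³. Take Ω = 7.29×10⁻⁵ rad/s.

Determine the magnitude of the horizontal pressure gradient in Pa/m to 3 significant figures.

Coriolis parameter at 28°N:
f = 2Ω sin φ = 2 × 7.29×10⁻⁵ × sin 28° = 6.84×10⁻⁵ s⁻¹
Wind speed in SI: 70.0 knots = 36.0 m/s
Geostrophic balance rearranged: |∂P/∂n| = f ρ V_g
|∂P/∂n| = 6.84×10⁻⁵ × 1.22 × 36.0 = 3.01×10⁻³ Pa/m

3.01×10⁻³ Pa/m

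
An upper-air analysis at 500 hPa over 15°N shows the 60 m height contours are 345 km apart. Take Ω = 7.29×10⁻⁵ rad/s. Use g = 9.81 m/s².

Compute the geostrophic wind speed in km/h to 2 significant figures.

160 km/h

Coriolis parameter at 15°N:
f = 2Ω sin φ = 2 × 7.29×10⁻⁵ × sin 15° = 3.77×10⁻⁵ s⁻¹
Height gradient: |∂Z/∂n| = 60 m / 345000 m = 1.74×10⁻⁴
On a pressure surface, geostrophic balance gives V_g = (g/f)|∂Z/∂n|:
V_g = 9.81 × 1.74×10⁻⁴ / 3.77×10⁻⁵ = 45.2 m/s
Converting: 45.2 m/s × 3.6 = 160 km/h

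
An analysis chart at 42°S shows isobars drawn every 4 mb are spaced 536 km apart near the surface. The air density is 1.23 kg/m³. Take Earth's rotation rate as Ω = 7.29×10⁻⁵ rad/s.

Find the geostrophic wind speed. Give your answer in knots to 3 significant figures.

Coriolis parameter at 42°S:
f = 2Ω sin φ = 2 × 7.29×10⁻⁵ × sin 42° = 9.76×10⁻⁵ s⁻¹
Pressure gradient: |∂P/∂n| = 400 Pa / 536000 m = 7.46×10⁻⁴ Pa/m
Geostrophic balance (pressure-gradient force = Coriolis force):
V_g = (1/(fρ)) |∂P/∂n| = 7.46×10⁻⁴ / (9.76×10⁻⁵ × 1.23) = 6.22 m/s
Converting: 6.22 m/s × 1.944 = 12.1 knots

12.1 knots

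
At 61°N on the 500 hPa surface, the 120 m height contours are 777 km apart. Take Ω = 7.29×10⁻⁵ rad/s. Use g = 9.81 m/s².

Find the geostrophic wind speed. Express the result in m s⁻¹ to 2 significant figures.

Coriolis parameter at 61°N:
f = 2Ω sin φ = 2 × 7.29×10⁻⁵ × sin 61° = 1.28×10⁻⁴ s⁻¹
Height gradient: |∂Z/∂n| = 120 m / 777000 m = 1.54×10⁻⁴
On a pressure surface, geostrophic balance gives V_g = (g/f)|∂Z/∂n|:
V_g = 9.81 × 1.54×10⁻⁴ / 1.28×10⁻⁴ = 11.9 m/s

12 m s⁻¹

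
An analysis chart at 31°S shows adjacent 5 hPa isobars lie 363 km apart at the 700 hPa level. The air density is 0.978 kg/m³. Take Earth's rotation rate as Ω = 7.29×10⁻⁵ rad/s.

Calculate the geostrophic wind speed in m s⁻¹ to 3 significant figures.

Coriolis parameter at 31°S:
f = 2Ω sin φ = 2 × 7.29×10⁻⁵ × sin 31° = 7.51×10⁻⁵ s⁻¹
Pressure gradient: |∂P/∂n| = 500 Pa / 363000 m = 1.38×10⁻³ Pa/m
Geostrophic balance (pressure-gradient force = Coriolis force):
V_g = (1/(fρ)) |∂P/∂n| = 1.38×10⁻³ / (7.51×10⁻⁵ × 0.978) = 18.8 m/s

18.8 m s⁻¹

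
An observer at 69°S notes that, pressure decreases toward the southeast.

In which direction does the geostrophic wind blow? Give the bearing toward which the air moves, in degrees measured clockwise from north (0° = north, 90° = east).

The pressure-gradient force points toward the southeast (bearing 135°).
Geostrophic balance: in the Southern Hemisphere the Coriolis force deflects motion to the left, so the geostrophic wind blows 90° to the left of the pressure-gradient force (low pressure on the right).
Rotating 135° by 90° counterclockwise gives 045° — the wind blows toward the northeast.

045°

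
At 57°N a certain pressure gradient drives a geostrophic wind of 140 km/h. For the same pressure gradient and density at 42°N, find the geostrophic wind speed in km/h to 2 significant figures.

180 km/h

With the same pressure gradient and density, V_g ∝ 1/f ∝ 1/sin φ.
V₂ = V₁ · sin φ₁ / sin φ₂ = 140 × sin 57° / sin 42°
V₂ = 140 × 0.8387/0.6691 = 180 km/h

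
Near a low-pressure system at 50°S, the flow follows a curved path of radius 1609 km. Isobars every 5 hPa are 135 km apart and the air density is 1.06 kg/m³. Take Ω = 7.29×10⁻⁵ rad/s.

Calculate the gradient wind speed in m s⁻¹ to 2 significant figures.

27 m s⁻¹

Coriolis parameter at 50°S:
f = 2Ω sin φ = 2 × 7.29×10⁻⁵ × sin 50° = 1.12×10⁻⁴ s⁻¹
Pressure gradient: |∂P/∂n| = 500 Pa / 135000 m = 3.70×10⁻³ Pa/m
Geostrophic speed: V_g = |∂P/∂n|/(fρ) = 3.70×10⁻³/(1.12×10⁻⁴ × 1.06) = 31.3 m/s
Around a low, centrifugal force acts outward with Coriolis, so pressure-gradient force balances both:
(1/ρ)|∂P/∂n| = fV + V²/R  →  V² + fR·V − fR·V_g = 0
With fR = 1.12×10⁻⁴ × 1609×10³ m = 180 m/s:
V = [−fR + √((fR)² + 4 fR V_g)]/2 = [−180 + √(180² + 4×180×31.3)]/2 = 27.2 m/s
Subgeostrophic (V < V_g = 31.3 m/s), as expected around a low.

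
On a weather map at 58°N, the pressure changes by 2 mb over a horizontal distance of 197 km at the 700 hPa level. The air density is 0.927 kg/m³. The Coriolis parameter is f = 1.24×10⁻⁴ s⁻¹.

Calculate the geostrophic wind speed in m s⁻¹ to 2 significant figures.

8.8 m s⁻¹

Pressure gradient: |∂P/∂n| = 200 Pa / 197000 m = 1.02×10⁻³ Pa/m
Geostrophic balance (pressure-gradient force = Coriolis force):
V_g = (1/(fρ)) |∂P/∂n| = 1.02×10⁻³ / (1.24×10⁻⁴ × 0.927) = 8.83 m/s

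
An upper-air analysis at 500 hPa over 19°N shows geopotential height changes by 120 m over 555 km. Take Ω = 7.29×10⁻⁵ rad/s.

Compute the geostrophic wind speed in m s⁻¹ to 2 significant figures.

45 m s⁻¹

Coriolis parameter at 19°N:
f = 2Ω sin φ = 2 × 7.29×10⁻⁵ × sin 19° = 4.75×10⁻⁵ s⁻¹
Height gradient: |∂Z/∂n| = 120 m / 555000 m = 2.16×10⁻⁴
On a pressure surface, geostrophic balance gives V_g = (g/f)|∂Z/∂n|:
V_g = 9.81 × 2.16×10⁻⁴ / 4.75×10⁻⁵ = 44.7 m/s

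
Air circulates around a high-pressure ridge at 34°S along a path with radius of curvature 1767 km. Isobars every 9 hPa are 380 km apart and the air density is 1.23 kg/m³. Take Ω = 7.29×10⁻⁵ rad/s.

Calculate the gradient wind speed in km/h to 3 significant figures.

Coriolis parameter at 34°S:
f = 2Ω sin φ = 2 × 7.29×10⁻⁵ × sin 34° = 8.15×10⁻⁵ s⁻¹
Pressure gradient: |∂P/∂n| = 900 Pa / 380000 m = 2.37×10⁻³ Pa/m
Geostrophic speed: V_g = |∂P/∂n|/(fρ) = 2.37×10⁻³/(8.15×10⁻⁵ × 1.23) = 23.6 m/s
Around a high, pressure-gradient force acts outward with centrifugal, so Coriolis balances both:
fV = (1/ρ)|∂P/∂n| + V²/R  →  V² − fR·V + fR·V_g = 0
With fR = 8.15×10⁻⁵ × 1767×10³ m = 144 m/s:
V = [fR − √((fR)² − 4 fR V_g)]/2 = [144 − √(144² − 4×144×23.6)]/2 = 29.8 m/s
Supergeostrophic (V > V_g = 23.6 m/s), as expected around a high.
Converting: 29.8 m/s × 3.6 = 107 km/h

107 km/h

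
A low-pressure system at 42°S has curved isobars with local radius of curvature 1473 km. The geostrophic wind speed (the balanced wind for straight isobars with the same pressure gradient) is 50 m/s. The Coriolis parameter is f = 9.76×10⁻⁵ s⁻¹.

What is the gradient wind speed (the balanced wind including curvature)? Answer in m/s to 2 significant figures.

39 m/s

Around a low, centrifugal force acts outward with Coriolis, so pressure-gradient force balances both:
(1/ρ)|∂P/∂n| = fV + V²/R  →  V² + fR·V − fR·V_g = 0
With fR = 9.76×10⁻⁵ × 1473×10³ m = 144 m/s:
V = [−fR + √((fR)² + 4 fR V_g)]/2 = [−144 + √(144² + 4×144×50)]/2 = 39.3 m/s
Subgeostrophic (V < V_g = 50 m/s), as expected around a low.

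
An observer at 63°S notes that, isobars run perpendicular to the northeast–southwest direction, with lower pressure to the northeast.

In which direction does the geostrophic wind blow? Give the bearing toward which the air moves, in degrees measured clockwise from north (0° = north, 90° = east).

315°

The pressure-gradient force points toward the northeast (bearing 045°).
Geostrophic balance: in the Southern Hemisphere the Coriolis force deflects motion to the left, so the geostrophic wind blows 90° to the left of the pressure-gradient force (low pressure on the right).
Rotating 045° by 90° counterclockwise gives 315° — the wind blows toward the northwest.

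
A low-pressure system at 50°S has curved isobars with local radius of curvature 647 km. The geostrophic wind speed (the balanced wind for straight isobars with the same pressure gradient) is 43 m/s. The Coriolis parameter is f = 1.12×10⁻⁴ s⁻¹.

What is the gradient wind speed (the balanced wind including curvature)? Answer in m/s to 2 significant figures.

Around a low, centrifugal force acts outward with Coriolis, so pressure-gradient force balances both:
(1/ρ)|∂P/∂n| = fV + V²/R  →  V² + fR·V − fR·V_g = 0
With fR = 1.12×10⁻⁴ × 647×10³ m = 72.5 m/s:
V = [−fR + √((fR)² + 4 fR V_g)]/2 = [−72.5 + √(72.5² + 4×72.5×43)]/2 = 30.3 m/s
Subgeostrophic (V < V_g = 43 m/s), as expected around a low.

30 m/s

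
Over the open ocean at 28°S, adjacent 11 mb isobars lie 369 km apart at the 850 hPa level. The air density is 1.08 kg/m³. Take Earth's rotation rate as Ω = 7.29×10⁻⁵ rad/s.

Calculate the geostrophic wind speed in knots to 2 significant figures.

78 knots

Coriolis parameter at 28°S:
f = 2Ω sin φ = 2 × 7.29×10⁻⁵ × sin 28° = 6.84×10⁻⁵ s⁻¹
Pressure gradient: |∂P/∂n| = 1100 Pa / 369000 m = 2.98×10⁻³ Pa/m
Geostrophic balance (pressure-gradient force = Coriolis force):
V_g = (1/(fρ)) |∂P/∂n| = 2.98×10⁻³ / (6.84×10⁻⁵ × 1.08) = 40.3 m/s
Converting: 40.3 m/s × 1.944 = 78 knots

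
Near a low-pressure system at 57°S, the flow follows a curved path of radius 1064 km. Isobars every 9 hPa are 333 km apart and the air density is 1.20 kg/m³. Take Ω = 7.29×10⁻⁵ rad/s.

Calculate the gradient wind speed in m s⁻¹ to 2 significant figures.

16 m s⁻¹

Coriolis parameter at 57°S:
f = 2Ω sin φ = 2 × 7.29×10⁻⁵ × sin 57° = 1.22×10⁻⁴ s⁻¹
Pressure gradient: |∂P/∂n| = 900 Pa / 333000 m = 2.70×10⁻³ Pa/m
Geostrophic speed: V_g = |∂P/∂n|/(fρ) = 2.70×10⁻³/(1.22×10⁻⁴ × 1.20) = 18.4 m/s
Around a low, centrifugal force acts outward with Coriolis, so pressure-gradient force balances both:
(1/ρ)|∂P/∂n| = fV + V²/R  →  V² + fR·V − fR·V_g = 0
With fR = 1.22×10⁻⁴ × 1064×10³ m = 130 m/s:
V = [−fR + √((fR)² + 4 fR V_g)]/2 = [−130 + √(130² + 4×130×18.4)]/2 = 16.4 m/s
Subgeostrophic (V < V_g = 18.4 m/s), as expected around a low.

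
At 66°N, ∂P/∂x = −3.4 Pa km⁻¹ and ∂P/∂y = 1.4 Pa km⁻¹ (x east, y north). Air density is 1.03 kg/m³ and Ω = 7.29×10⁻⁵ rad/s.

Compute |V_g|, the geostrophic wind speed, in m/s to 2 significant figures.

Coriolis parameter at 66°N:
f = 2Ω sin φ = 2 × 7.29×10⁻⁵ × sin 66° = 1.33×10⁻⁴ s⁻¹
Component geostrophic relations (x east, y north):
u_g = −(1/(fρ)) ∂P/∂y,  v_g = (1/(fρ)) ∂P/∂x
u_g = −(1.4×10⁻³)/(1.33×10⁻⁴ × 1.03) = −10.2 m/s;  v_g = (−3.4×10⁻³)/(1.33×10⁻⁴ × 1.03) = −24.8 m/s
|V_g| = √(u_g² + v_g²) = 26.8 m/s

27 m/s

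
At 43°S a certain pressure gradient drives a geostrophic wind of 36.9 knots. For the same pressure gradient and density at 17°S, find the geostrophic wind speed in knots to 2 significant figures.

86 knots

With the same pressure gradient and density, V_g ∝ 1/f ∝ 1/sin φ.
V₂ = V₁ · sin φ₁ / sin φ₂ = 36.9 × sin 43° / sin 17°
V₂ = 36.9 × 0.6820/0.2924 = 86 knots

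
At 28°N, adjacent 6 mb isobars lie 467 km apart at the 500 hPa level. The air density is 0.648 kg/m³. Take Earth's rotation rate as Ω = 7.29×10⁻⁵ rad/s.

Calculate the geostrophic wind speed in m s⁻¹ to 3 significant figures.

Coriolis parameter at 28°N:
f = 2Ω sin φ = 2 × 7.29×10⁻⁵ × sin 28° = 6.84×10⁻⁵ s⁻¹
Pressure gradient: |∂P/∂n| = 600 Pa / 467000 m = 1.28×10⁻³ Pa/m
Geostrophic balance (pressure-gradient force = Coriolis force):
V_g = (1/(fρ)) |∂P/∂n| = 1.28×10⁻³ / (6.84×10⁻⁵ × 0.648) = 29.0 m/s

29.0 m s⁻¹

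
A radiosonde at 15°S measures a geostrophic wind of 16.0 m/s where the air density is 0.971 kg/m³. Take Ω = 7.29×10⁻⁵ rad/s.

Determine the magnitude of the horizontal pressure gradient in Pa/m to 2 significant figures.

Coriolis parameter at 15°S:
f = 2Ω sin φ = 2 × 7.29×10⁻⁵ × sin 15° = 3.77×10⁻⁵ s⁻¹
Geostrophic balance rearranged: |∂P/∂n| = f ρ V_g
|∂P/∂n| = 3.77×10⁻⁵ × 0.971 × 16.0 = 5.86×10⁻⁴ Pa/m

5.9×10⁻⁴ Pa/m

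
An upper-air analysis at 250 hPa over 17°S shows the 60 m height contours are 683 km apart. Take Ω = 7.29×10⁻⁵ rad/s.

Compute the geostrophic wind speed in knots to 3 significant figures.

Coriolis parameter at 17°S:
f = 2Ω sin φ = 2 × 7.29×10⁻⁵ × sin 17° = 4.26×10⁻⁵ s⁻¹
Height gradient: |∂Z/∂n| = 60 m / 683000 m = 8.78×10⁻⁵
On a pressure surface, geostrophic balance gives V_g = (g/f)|∂Z/∂n|:
V_g = 9.81 × 8.78×10⁻⁵ / 4.26×10⁻⁵ = 20.2 m/s
Converting: 20.2 m/s × 1.944 = 39.3 knots

39.3 knots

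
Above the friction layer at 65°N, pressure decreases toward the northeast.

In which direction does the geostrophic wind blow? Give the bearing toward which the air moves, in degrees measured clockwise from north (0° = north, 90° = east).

The pressure-gradient force points toward the northeast (bearing 045°).
Geostrophic balance: in the Northern Hemisphere the Coriolis force deflects motion to the right, so the geostrophic wind blows 90° to the right of the pressure-gradient force (low pressure on the left).
Rotating 045° by 90° clockwise gives 135° — the wind blows toward the southeast.

135°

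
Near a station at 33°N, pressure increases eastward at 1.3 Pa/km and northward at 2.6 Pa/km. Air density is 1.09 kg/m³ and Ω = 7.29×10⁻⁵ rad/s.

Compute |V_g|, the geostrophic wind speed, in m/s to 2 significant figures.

Coriolis parameter at 33°N:
f = 2Ω sin φ = 2 × 7.29×10⁻⁵ × sin 33° = 7.94×10⁻⁵ s⁻¹
Component geostrophic relations (x east, y north):
u_g = −(1/(fρ)) ∂P/∂y,  v_g = (1/(fρ)) ∂P/∂x
u_g = −(2.6×10⁻³)/(7.94×10⁻⁵ × 1.09) = −30.0 m/s;  v_g = (1.3×10⁻³)/(7.94×10⁻⁵ × 1.09) = 15.0 m/s
|V_g| = √(u_g² + v_g²) = 33.6 m/s

34 m/s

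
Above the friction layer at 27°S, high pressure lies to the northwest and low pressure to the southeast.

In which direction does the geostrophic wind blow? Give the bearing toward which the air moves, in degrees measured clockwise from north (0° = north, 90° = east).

045°

The pressure-gradient force points toward the southeast (bearing 135°).
Geostrophic balance: in the Southern Hemisphere the Coriolis force deflects motion to the left, so the geostrophic wind blows 90° to the left of the pressure-gradient force (low pressure on the right).
Rotating 135° by 90° counterclockwise gives 045° — the wind blows toward the northeast.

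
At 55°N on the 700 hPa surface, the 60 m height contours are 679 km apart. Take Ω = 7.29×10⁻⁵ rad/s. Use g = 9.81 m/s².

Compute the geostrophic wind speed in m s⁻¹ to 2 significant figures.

Coriolis parameter at 55°N:
f = 2Ω sin φ = 2 × 7.29×10⁻⁵ × sin 55° = 1.19×10⁻⁴ s⁻¹
Height gradient: |∂Z/∂n| = 60 m / 679000 m = 8.84×10⁻⁵
On a pressure surface, geostrophic balance gives V_g = (g/f)|∂Z/∂n|:
V_g = 9.81 × 8.84×10⁻⁵ / 1.19×10⁻⁴ = 7.26 m/s

7.3 m s⁻¹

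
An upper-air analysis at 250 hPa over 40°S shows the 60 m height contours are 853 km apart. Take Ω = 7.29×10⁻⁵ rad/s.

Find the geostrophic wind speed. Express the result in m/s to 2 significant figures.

7.4 m/s

Coriolis parameter at 40°S:
f = 2Ω sin φ = 2 × 7.29×10⁻⁵ × sin 40° = 9.37×10⁻⁵ s⁻¹
Height gradient: |∂Z/∂n| = 60 m / 853000 m = 7.03×10⁻⁵
On a pressure surface, geostrophic balance gives V_g = (g/f)|∂Z/∂n|:
V_g = 9.81 × 7.03×10⁻⁵ / 9.37×10⁻⁵ = 7.36 m/s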